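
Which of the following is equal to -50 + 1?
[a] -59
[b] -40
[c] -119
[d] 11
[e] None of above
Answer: e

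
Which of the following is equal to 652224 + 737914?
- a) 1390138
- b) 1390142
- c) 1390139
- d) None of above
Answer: a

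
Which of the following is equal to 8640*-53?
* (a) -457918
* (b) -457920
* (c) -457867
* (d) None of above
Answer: b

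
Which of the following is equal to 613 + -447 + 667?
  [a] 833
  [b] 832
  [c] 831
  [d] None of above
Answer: a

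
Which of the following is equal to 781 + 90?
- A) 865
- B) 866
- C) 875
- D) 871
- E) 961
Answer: D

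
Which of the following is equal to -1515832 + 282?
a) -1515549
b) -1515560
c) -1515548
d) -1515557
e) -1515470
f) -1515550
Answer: f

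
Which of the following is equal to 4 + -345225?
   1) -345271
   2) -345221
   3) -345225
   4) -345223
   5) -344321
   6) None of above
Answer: 2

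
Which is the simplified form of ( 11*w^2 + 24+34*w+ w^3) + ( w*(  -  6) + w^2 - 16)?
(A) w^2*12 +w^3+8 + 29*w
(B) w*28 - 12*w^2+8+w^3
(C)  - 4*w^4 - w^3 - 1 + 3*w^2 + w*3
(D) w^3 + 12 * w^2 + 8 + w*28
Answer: D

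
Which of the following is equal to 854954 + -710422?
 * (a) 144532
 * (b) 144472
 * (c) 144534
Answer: a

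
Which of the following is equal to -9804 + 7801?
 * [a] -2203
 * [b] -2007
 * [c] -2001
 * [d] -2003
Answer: d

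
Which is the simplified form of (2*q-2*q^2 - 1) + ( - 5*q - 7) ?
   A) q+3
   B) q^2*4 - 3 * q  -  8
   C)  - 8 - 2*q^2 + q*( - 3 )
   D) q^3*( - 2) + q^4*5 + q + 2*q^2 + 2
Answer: C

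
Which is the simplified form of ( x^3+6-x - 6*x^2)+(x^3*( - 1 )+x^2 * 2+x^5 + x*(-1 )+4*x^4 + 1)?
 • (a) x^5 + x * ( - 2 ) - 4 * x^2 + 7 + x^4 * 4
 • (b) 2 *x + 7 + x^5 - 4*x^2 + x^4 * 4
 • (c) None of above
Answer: a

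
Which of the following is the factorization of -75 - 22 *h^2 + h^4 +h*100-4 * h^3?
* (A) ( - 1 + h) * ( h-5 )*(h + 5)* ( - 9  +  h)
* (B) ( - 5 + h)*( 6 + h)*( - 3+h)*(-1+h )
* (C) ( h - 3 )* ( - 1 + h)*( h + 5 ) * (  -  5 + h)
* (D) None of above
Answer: C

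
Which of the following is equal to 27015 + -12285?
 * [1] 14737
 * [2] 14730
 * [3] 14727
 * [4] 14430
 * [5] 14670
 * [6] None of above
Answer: 2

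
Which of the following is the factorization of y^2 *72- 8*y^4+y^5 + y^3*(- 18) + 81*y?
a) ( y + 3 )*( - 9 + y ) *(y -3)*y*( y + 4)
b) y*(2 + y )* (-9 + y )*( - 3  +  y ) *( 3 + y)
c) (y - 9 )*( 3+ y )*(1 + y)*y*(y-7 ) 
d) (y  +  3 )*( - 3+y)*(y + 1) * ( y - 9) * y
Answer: d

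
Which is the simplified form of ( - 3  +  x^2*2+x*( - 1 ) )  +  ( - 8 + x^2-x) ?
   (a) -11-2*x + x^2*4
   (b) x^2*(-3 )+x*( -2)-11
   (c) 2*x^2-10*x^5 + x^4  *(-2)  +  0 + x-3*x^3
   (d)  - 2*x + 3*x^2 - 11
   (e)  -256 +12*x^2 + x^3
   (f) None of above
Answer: d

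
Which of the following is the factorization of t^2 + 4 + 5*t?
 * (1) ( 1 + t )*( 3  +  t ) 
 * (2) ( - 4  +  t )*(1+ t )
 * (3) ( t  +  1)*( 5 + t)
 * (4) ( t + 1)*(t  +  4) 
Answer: 4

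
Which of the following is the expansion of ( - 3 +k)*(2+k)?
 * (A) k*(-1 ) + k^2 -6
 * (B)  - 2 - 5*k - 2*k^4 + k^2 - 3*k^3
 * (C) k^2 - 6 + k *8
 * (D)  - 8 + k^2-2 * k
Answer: A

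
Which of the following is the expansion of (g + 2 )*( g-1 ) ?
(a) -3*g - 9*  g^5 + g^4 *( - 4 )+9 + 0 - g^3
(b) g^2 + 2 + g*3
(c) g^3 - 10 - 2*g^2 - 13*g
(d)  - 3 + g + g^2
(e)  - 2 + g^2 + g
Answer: e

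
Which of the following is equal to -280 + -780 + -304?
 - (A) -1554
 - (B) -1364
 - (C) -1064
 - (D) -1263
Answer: B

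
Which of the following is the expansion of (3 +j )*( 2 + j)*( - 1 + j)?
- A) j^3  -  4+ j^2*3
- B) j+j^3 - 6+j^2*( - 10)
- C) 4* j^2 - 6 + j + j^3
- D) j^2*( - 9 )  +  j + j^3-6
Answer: C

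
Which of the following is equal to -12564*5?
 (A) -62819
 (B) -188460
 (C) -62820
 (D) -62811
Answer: C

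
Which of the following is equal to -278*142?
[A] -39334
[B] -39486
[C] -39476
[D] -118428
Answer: C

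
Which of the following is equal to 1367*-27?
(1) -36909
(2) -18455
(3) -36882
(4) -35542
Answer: 1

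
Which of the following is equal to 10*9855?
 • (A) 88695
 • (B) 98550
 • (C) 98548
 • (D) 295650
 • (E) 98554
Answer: B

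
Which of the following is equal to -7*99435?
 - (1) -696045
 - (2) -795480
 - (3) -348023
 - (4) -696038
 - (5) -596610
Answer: 1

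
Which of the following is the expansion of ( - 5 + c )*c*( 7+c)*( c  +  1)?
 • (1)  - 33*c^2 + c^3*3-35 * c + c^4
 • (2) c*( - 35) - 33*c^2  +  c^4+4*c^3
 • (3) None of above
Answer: 1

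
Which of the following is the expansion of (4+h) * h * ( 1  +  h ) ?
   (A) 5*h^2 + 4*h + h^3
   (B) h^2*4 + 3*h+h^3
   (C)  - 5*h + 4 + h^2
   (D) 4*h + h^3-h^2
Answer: A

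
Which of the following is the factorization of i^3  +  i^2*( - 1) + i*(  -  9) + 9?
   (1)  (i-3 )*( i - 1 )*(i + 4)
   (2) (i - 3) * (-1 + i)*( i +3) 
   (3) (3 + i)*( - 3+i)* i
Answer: 2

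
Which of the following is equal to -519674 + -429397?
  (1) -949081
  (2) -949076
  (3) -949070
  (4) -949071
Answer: 4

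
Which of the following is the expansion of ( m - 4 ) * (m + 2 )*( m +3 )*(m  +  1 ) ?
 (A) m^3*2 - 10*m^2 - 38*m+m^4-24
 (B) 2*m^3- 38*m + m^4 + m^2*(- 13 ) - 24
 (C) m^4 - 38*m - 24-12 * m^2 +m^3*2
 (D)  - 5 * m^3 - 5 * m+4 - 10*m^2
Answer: B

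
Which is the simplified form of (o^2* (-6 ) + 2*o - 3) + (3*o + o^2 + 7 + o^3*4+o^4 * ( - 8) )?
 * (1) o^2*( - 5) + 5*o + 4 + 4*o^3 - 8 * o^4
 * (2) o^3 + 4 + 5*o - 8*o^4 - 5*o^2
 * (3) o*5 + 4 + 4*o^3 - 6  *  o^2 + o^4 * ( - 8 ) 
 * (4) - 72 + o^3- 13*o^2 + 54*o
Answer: 1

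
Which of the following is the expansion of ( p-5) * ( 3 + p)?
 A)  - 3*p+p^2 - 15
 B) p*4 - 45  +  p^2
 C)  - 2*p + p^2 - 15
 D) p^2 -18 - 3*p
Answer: C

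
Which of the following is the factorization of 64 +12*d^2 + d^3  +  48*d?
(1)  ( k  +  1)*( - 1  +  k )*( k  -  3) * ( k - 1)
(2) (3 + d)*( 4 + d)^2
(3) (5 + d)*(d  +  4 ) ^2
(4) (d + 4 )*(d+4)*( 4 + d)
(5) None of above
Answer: 4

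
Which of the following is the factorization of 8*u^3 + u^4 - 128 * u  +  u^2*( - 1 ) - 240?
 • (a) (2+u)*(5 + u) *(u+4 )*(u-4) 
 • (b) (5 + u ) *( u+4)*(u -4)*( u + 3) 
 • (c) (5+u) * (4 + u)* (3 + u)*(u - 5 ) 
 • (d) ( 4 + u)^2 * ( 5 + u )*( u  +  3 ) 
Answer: b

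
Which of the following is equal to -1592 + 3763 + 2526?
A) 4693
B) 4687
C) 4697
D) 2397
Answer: C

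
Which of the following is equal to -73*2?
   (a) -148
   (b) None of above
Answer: b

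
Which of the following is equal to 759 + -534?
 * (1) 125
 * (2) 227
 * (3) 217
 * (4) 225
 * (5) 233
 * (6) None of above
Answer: 4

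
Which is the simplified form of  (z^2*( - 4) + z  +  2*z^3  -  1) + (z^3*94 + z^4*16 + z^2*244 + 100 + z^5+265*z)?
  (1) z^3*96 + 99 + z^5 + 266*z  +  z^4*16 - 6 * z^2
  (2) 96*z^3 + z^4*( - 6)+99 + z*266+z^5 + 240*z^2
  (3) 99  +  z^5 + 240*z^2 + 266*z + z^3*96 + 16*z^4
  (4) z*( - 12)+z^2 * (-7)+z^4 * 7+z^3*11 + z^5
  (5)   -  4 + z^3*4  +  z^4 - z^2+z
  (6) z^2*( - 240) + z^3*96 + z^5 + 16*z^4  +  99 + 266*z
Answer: 3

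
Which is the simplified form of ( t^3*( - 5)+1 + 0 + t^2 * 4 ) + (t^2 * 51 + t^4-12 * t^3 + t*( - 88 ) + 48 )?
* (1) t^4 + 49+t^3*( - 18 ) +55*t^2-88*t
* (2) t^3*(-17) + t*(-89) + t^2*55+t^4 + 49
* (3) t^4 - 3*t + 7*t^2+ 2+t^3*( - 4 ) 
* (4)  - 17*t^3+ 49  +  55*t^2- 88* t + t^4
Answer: 4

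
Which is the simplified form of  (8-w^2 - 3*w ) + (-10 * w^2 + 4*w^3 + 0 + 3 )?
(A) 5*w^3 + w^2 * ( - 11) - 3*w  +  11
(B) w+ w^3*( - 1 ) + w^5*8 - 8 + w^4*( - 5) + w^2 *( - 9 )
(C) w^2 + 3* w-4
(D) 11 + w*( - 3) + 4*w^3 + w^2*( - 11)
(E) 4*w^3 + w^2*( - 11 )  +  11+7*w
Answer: D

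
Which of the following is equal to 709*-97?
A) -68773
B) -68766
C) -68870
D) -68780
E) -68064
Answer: A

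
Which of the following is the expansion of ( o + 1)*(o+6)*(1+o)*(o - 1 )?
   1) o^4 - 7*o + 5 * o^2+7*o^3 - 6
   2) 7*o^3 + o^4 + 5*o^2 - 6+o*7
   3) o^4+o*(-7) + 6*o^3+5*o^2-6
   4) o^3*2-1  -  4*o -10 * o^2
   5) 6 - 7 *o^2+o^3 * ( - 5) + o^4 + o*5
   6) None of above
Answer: 1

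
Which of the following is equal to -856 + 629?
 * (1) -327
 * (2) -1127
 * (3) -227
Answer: 3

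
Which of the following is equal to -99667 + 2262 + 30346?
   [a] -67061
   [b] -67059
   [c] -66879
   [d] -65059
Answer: b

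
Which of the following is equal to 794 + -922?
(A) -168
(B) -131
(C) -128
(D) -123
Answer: C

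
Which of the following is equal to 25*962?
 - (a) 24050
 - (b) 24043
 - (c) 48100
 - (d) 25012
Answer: a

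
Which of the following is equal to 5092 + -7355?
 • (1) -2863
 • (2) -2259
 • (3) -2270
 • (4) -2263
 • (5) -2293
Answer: 4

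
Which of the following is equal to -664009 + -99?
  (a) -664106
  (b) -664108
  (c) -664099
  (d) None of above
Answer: b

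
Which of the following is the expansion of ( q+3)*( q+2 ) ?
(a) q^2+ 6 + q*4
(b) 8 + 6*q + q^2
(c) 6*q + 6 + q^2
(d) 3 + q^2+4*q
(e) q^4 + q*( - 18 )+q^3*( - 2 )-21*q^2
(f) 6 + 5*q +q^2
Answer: f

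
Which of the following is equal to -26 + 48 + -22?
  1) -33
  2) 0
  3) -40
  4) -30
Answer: 2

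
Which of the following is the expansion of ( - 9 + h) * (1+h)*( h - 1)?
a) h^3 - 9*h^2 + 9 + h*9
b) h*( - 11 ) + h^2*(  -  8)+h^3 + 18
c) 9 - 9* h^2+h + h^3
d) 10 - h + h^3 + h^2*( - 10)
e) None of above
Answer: e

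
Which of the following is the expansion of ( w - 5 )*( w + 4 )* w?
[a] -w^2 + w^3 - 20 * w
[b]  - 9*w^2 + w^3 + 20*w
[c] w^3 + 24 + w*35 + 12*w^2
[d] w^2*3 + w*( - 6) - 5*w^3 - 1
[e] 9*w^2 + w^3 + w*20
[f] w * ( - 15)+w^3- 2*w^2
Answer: a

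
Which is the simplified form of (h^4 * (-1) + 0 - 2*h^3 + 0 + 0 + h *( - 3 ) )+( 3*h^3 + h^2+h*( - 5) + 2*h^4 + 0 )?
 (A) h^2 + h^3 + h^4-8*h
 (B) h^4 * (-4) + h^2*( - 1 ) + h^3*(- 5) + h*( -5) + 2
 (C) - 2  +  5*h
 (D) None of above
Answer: A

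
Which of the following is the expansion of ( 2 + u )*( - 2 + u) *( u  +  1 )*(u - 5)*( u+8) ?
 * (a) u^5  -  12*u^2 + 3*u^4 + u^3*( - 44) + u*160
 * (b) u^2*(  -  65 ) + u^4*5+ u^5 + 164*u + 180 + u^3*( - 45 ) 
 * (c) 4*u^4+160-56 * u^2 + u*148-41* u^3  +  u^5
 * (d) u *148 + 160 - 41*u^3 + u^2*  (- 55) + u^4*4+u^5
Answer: c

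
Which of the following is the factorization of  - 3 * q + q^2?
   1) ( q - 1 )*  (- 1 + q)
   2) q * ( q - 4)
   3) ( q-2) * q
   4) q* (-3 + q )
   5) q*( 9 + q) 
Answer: 4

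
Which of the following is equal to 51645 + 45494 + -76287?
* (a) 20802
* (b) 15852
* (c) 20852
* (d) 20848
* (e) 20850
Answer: c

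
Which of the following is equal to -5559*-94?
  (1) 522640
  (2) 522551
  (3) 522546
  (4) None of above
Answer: 3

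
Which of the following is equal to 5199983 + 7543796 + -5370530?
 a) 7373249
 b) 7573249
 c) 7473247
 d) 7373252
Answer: a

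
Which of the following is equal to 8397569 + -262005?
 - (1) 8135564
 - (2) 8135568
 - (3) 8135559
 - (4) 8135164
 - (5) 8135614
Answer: 1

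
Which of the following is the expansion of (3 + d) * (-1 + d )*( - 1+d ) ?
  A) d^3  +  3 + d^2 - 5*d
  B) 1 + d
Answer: A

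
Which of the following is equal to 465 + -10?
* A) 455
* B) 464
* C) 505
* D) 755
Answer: A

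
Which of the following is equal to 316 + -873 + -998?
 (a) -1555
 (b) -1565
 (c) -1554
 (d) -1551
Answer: a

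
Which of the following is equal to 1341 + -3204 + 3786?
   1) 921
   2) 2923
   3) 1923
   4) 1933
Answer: 3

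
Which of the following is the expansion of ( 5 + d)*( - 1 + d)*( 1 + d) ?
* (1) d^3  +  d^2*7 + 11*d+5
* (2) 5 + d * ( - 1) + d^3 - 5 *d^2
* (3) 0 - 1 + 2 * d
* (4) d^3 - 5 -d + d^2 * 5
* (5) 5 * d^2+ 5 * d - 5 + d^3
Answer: 4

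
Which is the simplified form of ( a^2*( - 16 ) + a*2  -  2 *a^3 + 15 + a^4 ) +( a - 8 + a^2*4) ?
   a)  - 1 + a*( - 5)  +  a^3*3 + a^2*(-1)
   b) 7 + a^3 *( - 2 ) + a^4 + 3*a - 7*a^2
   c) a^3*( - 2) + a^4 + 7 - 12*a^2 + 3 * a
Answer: c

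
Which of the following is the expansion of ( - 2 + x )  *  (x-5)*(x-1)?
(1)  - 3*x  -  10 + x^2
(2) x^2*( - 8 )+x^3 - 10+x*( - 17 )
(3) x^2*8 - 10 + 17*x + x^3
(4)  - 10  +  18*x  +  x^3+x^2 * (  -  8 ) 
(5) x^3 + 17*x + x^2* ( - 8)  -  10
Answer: 5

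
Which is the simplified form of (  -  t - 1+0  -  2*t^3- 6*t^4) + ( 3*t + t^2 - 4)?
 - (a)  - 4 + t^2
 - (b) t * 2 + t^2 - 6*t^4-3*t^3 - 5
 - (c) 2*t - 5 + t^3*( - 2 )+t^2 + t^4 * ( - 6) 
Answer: c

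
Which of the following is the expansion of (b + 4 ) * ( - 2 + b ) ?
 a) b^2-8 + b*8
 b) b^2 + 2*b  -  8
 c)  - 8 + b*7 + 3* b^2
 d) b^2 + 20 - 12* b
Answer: b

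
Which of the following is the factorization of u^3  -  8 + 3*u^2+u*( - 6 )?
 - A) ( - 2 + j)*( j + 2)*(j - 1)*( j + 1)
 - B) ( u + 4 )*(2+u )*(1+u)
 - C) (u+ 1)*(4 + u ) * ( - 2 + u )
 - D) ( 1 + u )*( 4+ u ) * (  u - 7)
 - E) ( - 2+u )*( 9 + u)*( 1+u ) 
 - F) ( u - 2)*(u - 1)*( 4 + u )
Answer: C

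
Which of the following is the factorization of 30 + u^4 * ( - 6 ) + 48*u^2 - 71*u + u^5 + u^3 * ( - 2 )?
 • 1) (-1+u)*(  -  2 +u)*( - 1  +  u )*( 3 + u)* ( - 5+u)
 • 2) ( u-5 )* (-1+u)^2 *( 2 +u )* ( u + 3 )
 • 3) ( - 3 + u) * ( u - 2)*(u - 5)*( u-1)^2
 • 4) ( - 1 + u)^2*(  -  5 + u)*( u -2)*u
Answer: 1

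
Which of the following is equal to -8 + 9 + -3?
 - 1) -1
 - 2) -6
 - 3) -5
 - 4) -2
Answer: 4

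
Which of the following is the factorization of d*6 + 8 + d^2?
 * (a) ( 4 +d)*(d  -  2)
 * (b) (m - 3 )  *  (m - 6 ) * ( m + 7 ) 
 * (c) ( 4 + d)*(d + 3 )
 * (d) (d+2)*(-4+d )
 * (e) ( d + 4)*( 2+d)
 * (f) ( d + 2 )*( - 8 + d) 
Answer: e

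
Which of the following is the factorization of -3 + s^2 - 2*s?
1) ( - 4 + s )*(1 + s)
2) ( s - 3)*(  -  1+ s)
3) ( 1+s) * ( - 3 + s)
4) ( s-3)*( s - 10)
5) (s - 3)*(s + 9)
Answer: 3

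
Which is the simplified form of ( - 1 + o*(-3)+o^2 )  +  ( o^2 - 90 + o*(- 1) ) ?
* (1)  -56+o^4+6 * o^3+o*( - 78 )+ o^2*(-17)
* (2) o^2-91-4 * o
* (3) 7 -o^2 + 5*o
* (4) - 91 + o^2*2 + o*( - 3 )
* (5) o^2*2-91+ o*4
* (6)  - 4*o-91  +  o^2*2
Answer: 6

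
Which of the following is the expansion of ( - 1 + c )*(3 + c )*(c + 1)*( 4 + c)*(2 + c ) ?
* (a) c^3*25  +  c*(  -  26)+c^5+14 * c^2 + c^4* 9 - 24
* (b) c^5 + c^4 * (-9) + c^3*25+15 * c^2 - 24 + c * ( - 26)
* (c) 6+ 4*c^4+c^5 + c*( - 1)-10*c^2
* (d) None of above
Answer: d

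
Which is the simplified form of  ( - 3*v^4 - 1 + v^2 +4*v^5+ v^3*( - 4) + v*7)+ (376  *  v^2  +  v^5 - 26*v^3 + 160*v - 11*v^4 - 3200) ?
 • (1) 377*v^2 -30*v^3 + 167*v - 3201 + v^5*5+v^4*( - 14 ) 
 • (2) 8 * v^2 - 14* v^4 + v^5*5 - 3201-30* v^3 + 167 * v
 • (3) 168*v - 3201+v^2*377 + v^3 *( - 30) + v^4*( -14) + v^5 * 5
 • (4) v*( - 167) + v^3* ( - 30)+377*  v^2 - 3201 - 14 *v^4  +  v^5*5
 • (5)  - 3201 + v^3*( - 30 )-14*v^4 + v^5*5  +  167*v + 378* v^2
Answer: 1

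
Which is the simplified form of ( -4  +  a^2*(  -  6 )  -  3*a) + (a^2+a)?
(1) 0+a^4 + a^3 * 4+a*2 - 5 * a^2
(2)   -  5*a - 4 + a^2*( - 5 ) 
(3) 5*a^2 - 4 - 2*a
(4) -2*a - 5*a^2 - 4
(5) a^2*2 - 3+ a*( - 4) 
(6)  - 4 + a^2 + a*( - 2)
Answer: 4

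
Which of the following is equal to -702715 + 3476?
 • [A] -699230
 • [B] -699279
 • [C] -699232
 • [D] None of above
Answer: D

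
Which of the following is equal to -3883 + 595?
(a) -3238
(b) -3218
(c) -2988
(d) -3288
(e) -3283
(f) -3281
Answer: d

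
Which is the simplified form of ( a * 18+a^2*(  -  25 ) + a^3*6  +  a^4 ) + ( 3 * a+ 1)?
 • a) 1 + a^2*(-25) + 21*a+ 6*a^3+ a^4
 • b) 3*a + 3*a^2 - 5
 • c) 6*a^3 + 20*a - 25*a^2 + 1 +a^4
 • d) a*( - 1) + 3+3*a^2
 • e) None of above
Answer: a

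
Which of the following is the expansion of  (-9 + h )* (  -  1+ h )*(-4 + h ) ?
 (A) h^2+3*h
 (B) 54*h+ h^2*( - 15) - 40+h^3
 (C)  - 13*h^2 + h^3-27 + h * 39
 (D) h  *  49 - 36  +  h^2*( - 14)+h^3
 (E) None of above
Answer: D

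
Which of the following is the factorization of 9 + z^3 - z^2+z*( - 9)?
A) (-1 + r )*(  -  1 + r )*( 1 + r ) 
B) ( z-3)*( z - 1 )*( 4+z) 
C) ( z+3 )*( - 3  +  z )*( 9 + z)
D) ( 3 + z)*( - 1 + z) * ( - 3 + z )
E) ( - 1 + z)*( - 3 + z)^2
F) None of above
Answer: D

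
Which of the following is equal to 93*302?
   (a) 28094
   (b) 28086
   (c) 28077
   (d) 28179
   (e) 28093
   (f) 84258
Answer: b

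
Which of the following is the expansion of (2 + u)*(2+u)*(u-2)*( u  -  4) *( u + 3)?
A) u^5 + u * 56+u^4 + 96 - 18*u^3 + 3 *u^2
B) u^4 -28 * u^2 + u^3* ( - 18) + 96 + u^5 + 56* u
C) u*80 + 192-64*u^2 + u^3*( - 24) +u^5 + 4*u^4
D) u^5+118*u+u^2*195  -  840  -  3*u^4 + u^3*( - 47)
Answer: B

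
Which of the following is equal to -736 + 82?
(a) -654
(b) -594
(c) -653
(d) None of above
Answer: a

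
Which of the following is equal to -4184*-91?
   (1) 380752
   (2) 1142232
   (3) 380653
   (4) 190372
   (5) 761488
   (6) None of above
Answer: 6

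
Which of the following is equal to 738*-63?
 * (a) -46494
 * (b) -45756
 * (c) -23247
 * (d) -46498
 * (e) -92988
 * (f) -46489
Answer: a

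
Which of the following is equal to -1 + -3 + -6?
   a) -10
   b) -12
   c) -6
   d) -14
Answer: a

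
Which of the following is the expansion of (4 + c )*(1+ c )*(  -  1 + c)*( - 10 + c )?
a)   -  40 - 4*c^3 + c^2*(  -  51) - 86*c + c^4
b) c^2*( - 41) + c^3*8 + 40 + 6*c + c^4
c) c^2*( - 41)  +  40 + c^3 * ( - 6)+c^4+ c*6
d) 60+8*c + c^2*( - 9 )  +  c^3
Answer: c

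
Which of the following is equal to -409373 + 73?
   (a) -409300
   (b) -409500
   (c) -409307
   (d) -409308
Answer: a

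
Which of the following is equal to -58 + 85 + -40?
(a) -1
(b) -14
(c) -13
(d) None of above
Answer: c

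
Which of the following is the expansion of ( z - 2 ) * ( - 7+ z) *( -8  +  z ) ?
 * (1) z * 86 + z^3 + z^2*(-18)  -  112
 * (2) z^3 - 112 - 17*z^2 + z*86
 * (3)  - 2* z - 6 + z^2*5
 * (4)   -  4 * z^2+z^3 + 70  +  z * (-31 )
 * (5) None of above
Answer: 2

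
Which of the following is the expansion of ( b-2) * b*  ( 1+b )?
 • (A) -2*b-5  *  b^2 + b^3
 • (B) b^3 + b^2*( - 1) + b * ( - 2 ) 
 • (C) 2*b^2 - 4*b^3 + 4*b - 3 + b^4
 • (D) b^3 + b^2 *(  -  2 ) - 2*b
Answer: B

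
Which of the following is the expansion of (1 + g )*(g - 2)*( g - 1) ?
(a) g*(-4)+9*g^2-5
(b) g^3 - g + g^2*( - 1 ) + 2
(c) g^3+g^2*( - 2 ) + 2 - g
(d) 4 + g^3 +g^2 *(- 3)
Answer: c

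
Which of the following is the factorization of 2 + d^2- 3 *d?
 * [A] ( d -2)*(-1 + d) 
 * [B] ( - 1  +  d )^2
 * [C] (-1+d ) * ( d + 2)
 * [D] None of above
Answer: A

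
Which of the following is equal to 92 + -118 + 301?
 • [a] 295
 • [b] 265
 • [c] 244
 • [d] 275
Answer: d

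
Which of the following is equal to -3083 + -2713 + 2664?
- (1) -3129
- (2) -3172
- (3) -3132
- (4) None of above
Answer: 3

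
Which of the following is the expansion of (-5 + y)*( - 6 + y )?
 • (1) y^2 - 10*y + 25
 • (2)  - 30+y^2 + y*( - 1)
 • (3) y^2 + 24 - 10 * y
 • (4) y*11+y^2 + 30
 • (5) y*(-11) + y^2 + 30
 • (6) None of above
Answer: 5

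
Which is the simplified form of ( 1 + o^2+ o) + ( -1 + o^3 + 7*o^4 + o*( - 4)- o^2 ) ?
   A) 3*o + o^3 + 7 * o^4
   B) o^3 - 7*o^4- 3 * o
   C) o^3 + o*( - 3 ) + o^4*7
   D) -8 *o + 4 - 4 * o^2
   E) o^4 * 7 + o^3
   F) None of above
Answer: C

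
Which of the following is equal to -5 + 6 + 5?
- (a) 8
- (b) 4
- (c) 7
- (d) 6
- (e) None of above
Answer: d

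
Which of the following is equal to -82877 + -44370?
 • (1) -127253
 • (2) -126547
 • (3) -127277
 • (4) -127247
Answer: 4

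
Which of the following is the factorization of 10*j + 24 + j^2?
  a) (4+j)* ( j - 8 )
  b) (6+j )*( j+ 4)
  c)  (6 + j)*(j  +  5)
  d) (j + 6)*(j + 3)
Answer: b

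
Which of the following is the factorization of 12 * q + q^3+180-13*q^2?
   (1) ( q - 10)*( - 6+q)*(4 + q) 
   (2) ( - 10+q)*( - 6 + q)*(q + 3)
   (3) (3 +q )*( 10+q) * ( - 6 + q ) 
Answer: 2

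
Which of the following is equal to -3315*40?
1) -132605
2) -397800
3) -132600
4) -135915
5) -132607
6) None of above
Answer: 3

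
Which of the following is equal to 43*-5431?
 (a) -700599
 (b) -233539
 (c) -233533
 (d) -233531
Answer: c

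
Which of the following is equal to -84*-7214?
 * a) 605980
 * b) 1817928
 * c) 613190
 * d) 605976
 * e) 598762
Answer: d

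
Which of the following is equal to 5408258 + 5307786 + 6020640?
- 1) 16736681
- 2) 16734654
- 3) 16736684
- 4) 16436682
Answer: 3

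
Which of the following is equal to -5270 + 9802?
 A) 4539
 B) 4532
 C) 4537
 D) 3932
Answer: B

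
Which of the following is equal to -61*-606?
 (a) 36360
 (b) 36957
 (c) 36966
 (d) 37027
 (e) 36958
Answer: c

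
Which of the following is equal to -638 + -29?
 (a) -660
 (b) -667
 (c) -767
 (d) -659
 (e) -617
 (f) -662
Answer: b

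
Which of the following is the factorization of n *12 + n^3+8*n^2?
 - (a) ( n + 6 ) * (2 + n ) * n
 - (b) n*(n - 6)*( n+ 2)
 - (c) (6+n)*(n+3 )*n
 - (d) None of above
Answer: a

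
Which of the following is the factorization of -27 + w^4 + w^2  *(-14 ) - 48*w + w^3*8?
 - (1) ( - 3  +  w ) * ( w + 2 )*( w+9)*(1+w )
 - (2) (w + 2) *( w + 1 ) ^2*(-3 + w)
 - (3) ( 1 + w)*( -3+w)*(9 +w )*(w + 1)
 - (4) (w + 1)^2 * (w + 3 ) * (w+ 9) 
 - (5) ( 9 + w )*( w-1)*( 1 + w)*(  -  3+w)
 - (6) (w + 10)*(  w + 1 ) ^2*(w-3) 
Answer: 3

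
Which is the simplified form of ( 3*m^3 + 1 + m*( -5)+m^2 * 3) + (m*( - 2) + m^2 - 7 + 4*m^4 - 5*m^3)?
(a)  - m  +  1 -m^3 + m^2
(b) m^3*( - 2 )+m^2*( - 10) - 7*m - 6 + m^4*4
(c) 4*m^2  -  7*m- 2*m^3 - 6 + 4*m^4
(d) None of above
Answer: c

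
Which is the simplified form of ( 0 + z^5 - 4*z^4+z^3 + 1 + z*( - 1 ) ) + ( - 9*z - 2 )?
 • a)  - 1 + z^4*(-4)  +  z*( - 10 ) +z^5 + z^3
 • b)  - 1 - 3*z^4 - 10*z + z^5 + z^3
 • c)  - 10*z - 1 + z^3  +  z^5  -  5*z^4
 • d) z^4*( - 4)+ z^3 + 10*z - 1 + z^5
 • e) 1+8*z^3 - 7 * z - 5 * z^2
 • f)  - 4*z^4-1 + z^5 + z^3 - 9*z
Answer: a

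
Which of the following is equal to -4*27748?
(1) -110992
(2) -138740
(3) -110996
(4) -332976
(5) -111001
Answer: 1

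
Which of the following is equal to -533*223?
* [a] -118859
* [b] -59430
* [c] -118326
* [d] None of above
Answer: a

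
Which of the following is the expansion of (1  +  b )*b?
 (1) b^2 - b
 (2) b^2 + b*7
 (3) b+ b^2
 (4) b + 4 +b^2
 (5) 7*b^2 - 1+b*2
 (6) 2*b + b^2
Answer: 3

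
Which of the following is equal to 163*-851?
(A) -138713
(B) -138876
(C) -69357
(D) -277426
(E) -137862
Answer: A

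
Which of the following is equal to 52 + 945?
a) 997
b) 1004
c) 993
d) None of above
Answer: a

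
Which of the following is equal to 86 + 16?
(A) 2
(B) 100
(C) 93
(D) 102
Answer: D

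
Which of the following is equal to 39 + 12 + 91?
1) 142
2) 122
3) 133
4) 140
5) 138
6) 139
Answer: 1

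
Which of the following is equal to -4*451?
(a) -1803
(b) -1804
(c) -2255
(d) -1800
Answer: b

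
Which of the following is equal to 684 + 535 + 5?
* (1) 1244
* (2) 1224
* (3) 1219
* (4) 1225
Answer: 2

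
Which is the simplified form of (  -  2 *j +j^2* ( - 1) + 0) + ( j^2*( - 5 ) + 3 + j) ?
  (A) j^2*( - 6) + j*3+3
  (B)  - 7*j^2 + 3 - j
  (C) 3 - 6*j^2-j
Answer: C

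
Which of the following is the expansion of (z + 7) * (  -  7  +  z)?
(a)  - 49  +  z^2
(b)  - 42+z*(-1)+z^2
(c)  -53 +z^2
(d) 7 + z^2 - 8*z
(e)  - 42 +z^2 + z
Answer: a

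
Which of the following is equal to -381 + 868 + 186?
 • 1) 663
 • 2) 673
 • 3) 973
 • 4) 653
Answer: 2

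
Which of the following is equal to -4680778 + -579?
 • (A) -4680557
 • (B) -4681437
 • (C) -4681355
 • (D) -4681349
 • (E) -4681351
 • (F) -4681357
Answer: F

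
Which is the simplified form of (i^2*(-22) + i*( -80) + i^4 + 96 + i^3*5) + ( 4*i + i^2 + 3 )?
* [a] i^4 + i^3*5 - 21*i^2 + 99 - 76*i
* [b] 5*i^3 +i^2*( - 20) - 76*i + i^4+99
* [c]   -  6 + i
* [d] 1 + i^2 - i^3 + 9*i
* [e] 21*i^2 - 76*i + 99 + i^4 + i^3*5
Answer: a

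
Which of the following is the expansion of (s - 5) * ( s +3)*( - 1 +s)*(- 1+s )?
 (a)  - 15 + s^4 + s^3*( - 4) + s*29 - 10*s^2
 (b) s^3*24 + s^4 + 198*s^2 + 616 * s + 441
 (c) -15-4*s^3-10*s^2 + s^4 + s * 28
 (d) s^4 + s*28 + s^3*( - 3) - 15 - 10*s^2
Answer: c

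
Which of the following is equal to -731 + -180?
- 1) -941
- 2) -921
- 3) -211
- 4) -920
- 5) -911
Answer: 5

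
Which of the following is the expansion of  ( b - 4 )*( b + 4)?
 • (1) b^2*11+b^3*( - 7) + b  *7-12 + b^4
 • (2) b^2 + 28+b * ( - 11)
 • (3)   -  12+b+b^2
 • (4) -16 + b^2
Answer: 4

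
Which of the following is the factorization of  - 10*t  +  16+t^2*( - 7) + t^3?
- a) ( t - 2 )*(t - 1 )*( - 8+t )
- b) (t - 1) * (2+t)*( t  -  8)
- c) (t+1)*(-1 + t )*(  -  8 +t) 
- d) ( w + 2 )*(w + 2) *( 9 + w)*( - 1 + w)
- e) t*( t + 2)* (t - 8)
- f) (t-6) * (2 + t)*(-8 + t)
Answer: b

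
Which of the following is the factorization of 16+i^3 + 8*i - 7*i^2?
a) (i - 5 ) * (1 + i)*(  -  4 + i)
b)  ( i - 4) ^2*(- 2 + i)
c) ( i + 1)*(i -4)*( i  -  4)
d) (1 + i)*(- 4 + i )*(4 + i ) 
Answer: c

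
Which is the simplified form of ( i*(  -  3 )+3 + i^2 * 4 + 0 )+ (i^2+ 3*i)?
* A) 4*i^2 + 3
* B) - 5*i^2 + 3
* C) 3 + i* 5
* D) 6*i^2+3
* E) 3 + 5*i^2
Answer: E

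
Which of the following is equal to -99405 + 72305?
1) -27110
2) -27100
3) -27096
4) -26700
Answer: 2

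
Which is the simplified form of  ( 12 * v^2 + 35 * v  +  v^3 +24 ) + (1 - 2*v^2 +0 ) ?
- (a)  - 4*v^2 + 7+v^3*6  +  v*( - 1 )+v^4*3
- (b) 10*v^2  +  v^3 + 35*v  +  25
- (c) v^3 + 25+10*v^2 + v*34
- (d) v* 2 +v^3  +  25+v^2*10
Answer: b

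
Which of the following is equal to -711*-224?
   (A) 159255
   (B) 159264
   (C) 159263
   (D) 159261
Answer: B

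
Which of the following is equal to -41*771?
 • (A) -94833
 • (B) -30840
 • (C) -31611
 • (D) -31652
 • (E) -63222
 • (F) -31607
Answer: C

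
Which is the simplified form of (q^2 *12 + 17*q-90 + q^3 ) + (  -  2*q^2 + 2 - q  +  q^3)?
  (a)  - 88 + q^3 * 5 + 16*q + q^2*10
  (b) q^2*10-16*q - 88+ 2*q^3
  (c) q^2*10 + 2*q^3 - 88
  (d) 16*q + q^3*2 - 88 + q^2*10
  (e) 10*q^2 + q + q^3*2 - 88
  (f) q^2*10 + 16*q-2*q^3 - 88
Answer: d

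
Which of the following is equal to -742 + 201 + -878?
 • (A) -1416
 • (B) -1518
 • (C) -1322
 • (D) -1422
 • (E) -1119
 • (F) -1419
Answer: F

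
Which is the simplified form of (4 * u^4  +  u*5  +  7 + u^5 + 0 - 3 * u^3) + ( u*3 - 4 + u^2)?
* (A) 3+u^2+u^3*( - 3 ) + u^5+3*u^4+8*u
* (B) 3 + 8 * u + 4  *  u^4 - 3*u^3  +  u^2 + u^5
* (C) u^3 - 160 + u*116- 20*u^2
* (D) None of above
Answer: B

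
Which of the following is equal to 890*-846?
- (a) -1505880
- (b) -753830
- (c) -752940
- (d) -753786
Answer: c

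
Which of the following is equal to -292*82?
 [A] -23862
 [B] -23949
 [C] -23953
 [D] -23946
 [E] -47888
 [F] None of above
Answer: F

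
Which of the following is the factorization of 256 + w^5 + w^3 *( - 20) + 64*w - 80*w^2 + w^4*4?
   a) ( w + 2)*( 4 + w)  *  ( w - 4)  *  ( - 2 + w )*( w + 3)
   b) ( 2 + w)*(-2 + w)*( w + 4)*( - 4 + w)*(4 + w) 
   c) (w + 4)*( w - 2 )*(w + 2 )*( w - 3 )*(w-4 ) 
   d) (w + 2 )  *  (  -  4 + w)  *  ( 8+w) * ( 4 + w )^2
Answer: b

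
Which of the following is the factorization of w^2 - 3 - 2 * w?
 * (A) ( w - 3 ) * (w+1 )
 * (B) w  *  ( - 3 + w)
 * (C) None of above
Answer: A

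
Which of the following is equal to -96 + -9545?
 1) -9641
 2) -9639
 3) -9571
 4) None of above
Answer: 1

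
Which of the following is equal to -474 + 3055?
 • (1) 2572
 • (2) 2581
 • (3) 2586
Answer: 2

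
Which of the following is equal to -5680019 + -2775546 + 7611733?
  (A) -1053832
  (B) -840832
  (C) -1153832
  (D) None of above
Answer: D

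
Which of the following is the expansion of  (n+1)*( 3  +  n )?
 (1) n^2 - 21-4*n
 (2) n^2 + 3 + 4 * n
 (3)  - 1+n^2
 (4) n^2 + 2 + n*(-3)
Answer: 2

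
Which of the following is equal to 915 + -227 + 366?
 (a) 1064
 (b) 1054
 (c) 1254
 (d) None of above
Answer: b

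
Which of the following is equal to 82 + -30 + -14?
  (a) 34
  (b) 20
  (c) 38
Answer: c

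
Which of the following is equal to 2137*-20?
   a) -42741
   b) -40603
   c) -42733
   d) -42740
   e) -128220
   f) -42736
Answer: d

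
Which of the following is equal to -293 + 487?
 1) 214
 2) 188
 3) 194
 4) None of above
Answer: 3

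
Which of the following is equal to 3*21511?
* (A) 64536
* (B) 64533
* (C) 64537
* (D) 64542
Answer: B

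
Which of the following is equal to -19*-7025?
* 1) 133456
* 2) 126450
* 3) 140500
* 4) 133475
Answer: 4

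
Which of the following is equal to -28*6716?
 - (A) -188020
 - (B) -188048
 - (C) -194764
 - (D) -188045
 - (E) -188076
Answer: B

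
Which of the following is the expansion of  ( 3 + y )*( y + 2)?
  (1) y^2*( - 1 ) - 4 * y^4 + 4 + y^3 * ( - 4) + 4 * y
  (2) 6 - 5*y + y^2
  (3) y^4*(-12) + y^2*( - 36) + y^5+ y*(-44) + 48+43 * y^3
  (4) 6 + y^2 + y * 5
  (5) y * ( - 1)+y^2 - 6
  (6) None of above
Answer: 4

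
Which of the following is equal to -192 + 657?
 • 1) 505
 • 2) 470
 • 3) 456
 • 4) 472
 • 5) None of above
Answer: 5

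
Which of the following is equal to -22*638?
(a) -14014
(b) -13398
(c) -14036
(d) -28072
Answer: c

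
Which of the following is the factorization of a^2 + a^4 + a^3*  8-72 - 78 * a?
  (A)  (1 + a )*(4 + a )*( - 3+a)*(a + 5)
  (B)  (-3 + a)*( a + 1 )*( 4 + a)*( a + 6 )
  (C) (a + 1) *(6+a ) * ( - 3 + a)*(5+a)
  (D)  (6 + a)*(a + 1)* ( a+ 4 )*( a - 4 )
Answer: B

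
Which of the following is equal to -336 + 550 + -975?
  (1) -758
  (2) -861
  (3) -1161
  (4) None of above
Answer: 4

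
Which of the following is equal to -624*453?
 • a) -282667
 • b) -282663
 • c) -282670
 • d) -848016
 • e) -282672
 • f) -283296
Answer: e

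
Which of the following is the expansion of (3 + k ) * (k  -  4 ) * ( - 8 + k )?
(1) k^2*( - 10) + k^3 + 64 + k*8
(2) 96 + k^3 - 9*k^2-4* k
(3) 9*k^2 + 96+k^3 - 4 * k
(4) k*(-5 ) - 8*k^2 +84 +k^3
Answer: 2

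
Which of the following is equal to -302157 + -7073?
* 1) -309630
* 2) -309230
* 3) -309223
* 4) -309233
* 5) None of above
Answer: 2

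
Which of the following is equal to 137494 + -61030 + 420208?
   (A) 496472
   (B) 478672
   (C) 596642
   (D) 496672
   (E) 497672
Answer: D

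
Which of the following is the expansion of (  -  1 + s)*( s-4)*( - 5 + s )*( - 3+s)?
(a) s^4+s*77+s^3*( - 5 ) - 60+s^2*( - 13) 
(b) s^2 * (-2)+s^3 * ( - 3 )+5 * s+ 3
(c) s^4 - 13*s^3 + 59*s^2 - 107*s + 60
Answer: c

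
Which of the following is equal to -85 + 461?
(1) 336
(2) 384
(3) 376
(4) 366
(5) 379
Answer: 3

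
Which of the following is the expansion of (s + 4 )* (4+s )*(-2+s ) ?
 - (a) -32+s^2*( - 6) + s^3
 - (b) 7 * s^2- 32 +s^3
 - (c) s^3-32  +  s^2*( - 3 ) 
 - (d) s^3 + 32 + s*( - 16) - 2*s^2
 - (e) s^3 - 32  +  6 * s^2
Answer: e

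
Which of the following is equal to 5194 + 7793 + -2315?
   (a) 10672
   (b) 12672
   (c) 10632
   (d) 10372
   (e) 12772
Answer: a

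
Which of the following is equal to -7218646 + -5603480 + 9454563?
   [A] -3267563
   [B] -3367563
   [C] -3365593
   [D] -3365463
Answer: B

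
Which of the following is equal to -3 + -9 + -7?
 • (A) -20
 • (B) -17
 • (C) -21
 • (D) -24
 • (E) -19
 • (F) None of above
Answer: E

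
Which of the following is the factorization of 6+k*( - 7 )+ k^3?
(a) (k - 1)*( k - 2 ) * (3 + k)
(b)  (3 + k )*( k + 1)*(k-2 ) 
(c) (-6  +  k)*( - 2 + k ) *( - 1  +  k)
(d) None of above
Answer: a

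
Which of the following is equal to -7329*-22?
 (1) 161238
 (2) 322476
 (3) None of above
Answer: 1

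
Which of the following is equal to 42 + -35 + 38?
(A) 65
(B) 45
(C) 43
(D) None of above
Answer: B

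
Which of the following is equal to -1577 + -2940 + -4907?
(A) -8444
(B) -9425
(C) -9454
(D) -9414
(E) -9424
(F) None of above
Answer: E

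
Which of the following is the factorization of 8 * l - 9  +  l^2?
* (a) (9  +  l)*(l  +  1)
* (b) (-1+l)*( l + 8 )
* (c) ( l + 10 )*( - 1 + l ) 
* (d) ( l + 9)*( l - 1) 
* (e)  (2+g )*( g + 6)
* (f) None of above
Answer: d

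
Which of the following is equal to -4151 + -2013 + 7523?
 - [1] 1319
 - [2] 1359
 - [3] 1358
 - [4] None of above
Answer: 2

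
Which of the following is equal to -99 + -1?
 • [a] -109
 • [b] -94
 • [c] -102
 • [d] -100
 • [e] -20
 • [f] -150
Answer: d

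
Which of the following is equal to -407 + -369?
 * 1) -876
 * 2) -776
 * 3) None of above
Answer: 2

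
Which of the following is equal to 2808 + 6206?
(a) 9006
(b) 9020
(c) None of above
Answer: c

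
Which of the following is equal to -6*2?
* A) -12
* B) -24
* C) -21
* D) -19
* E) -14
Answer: A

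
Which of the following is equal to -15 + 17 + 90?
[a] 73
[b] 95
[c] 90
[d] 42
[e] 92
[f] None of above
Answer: e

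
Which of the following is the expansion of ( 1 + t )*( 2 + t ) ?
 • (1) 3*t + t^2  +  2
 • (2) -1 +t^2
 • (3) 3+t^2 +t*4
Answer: 1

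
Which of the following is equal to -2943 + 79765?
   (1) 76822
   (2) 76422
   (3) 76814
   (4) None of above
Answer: 1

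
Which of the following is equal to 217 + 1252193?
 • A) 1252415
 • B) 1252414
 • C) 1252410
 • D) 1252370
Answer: C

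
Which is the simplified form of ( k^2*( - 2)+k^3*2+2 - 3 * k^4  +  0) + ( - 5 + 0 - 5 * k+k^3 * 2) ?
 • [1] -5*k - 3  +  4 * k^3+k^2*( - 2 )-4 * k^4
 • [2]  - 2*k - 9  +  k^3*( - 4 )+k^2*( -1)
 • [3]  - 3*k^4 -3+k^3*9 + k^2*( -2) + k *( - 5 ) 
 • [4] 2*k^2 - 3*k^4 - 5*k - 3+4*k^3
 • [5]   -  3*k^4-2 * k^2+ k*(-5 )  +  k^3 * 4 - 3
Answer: 5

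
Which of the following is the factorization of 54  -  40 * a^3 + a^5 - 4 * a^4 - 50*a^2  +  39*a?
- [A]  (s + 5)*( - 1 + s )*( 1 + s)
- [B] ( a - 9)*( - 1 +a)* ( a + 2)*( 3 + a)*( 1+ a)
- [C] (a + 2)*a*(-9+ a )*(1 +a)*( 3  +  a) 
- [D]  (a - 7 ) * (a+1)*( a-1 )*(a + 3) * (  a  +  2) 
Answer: B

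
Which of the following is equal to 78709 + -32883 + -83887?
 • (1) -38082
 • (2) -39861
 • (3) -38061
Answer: 3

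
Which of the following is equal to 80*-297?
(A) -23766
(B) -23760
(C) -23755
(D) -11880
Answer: B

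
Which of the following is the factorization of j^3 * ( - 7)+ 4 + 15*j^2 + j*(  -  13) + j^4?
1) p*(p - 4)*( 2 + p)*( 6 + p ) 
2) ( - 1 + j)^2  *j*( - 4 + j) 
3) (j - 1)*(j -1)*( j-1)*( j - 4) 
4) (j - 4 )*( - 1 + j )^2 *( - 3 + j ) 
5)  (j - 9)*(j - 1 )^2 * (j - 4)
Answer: 3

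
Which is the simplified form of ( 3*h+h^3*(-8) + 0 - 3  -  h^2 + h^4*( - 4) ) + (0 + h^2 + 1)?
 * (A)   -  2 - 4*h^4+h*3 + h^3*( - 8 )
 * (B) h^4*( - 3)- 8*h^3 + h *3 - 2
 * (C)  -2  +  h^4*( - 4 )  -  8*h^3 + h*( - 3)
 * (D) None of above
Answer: A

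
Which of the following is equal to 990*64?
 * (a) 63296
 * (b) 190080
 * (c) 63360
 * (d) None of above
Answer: c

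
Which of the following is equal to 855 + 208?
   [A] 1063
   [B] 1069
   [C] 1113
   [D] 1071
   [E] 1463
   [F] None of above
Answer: A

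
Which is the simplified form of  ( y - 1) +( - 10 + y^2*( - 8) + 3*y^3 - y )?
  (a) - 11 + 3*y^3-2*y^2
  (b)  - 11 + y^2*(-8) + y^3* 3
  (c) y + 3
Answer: b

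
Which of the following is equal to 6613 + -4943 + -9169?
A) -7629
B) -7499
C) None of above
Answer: B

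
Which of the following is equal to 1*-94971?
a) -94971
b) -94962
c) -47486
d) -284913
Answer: a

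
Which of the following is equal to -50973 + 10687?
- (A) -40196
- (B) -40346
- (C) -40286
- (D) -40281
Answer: C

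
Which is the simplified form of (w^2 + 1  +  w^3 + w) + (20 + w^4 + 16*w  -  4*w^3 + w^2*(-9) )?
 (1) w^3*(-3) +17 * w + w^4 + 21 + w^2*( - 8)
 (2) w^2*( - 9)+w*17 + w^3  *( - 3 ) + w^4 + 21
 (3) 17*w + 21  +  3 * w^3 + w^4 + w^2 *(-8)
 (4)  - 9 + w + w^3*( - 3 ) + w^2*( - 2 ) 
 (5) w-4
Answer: 1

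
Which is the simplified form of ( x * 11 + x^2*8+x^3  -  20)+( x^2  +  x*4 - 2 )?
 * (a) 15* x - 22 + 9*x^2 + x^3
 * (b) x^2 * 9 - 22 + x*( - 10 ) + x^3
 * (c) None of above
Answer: a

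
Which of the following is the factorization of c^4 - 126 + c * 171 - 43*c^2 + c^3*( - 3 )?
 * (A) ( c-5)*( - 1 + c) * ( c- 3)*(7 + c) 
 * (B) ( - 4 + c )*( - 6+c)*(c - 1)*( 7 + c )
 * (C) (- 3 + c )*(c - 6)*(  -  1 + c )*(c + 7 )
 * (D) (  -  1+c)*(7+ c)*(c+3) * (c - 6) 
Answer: C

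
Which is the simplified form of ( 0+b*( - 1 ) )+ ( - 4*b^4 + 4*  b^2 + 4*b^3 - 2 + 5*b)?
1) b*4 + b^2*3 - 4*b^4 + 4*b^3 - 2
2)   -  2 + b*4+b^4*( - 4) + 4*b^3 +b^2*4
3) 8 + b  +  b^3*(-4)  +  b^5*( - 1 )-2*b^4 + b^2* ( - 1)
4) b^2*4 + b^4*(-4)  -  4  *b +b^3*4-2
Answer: 2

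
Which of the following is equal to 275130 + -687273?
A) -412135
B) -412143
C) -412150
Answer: B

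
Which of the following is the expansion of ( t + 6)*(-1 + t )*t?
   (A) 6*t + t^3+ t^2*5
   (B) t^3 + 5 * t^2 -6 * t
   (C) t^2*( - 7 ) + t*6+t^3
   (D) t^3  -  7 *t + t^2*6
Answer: B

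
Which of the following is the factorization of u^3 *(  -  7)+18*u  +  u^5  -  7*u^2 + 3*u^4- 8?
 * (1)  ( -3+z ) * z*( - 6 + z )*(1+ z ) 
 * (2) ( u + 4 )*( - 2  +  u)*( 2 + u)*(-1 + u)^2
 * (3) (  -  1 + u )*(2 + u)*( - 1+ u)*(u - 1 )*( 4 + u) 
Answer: 3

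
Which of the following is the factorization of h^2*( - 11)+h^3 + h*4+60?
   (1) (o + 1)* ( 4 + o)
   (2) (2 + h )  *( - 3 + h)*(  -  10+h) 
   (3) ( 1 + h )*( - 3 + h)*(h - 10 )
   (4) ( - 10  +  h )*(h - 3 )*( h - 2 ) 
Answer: 2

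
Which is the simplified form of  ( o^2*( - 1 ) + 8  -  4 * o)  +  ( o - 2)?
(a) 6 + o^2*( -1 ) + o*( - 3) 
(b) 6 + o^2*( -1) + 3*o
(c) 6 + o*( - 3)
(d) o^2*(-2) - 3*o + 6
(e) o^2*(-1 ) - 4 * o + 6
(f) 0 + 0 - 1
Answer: a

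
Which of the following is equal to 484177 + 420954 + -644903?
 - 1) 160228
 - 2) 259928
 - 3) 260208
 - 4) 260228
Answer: 4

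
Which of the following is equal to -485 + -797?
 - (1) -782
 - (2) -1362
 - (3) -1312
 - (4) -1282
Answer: 4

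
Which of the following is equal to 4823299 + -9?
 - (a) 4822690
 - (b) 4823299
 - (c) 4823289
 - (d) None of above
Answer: d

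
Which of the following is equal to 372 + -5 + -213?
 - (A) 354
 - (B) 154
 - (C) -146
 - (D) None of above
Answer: B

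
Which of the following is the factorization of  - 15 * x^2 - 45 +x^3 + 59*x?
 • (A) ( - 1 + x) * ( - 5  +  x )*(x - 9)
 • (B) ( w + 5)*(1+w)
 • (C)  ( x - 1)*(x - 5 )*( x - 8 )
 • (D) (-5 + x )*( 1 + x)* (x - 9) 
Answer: A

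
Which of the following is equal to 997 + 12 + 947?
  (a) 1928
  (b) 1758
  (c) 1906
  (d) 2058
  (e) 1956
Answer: e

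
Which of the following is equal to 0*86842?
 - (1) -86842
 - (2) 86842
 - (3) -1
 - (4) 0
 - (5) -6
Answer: 4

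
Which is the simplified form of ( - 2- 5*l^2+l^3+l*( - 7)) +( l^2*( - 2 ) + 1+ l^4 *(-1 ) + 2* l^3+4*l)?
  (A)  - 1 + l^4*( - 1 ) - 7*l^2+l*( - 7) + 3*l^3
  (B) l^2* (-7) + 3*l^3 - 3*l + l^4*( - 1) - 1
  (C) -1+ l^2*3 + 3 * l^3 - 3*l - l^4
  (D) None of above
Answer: B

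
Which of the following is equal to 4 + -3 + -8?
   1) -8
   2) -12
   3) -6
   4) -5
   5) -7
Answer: 5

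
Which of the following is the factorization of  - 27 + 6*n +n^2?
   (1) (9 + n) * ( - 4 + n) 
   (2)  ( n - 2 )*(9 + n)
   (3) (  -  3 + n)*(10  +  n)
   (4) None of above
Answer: 4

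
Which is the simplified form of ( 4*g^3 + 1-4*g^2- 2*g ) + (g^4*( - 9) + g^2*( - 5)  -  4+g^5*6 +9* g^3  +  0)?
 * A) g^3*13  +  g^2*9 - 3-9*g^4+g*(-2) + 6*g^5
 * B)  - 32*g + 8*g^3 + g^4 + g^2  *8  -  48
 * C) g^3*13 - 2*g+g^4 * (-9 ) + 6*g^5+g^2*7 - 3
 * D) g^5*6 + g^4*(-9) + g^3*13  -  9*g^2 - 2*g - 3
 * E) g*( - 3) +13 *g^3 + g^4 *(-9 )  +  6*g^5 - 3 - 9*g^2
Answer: D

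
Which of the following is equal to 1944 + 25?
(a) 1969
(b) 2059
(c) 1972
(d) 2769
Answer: a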